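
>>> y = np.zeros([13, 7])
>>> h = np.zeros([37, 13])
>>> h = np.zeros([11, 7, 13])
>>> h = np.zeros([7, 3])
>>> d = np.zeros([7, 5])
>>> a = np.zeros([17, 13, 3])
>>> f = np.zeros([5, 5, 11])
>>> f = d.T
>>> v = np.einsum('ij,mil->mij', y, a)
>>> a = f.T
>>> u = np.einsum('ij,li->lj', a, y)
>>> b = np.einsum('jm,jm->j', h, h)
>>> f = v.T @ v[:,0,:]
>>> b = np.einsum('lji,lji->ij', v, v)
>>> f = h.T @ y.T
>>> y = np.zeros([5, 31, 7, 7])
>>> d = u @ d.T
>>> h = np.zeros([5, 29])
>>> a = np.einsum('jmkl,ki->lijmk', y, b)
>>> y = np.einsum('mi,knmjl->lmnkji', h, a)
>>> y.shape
(7, 5, 13, 7, 31, 29)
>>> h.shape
(5, 29)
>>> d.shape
(13, 7)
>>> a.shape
(7, 13, 5, 31, 7)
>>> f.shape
(3, 13)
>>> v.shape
(17, 13, 7)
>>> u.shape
(13, 5)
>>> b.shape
(7, 13)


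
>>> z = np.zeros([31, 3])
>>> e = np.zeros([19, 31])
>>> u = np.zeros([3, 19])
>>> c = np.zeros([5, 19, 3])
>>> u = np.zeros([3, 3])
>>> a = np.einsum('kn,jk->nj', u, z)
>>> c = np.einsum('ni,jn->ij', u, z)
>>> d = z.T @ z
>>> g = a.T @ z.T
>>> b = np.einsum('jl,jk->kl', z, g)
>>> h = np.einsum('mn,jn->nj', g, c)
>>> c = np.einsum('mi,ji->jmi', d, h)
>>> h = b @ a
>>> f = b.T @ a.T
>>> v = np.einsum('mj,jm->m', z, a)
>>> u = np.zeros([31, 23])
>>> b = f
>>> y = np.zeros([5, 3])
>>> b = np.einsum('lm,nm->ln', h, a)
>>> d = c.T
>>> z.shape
(31, 3)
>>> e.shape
(19, 31)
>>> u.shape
(31, 23)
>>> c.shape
(31, 3, 3)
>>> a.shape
(3, 31)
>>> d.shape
(3, 3, 31)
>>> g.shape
(31, 31)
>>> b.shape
(31, 3)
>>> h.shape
(31, 31)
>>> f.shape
(3, 3)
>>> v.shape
(31,)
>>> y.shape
(5, 3)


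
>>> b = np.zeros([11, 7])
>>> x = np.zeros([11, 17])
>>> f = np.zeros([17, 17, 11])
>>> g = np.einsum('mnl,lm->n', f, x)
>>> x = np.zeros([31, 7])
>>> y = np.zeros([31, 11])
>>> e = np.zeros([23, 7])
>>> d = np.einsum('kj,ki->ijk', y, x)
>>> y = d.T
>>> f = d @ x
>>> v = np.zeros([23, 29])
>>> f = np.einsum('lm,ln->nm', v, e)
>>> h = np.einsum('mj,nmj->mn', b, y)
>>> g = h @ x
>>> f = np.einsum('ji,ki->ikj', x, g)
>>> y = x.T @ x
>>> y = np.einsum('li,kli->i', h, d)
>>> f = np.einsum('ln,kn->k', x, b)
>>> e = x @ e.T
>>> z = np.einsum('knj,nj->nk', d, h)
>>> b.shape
(11, 7)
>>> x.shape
(31, 7)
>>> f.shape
(11,)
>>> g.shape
(11, 7)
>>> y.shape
(31,)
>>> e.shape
(31, 23)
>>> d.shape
(7, 11, 31)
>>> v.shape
(23, 29)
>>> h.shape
(11, 31)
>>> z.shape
(11, 7)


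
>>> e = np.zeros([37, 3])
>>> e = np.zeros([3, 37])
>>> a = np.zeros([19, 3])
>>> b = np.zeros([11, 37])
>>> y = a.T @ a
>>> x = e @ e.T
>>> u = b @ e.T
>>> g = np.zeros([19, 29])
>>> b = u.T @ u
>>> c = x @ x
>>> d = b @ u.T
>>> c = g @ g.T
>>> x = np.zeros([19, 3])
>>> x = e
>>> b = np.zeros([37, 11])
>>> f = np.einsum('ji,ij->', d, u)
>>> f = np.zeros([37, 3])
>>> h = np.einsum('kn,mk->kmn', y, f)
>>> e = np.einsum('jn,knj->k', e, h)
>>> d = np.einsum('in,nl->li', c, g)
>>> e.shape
(3,)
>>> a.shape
(19, 3)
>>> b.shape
(37, 11)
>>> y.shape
(3, 3)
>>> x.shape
(3, 37)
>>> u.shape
(11, 3)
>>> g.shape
(19, 29)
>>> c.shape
(19, 19)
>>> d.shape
(29, 19)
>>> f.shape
(37, 3)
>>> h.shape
(3, 37, 3)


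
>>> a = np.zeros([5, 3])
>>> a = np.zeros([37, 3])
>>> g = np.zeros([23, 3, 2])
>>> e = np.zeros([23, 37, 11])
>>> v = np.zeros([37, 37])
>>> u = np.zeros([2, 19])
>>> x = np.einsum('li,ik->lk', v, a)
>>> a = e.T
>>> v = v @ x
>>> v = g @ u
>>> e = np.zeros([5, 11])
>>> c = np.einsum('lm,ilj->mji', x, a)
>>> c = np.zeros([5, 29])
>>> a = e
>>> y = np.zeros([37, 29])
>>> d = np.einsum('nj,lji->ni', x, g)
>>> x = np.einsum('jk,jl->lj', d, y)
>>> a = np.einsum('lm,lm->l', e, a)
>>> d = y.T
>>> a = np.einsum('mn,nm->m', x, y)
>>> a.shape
(29,)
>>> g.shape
(23, 3, 2)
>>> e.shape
(5, 11)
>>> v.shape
(23, 3, 19)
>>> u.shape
(2, 19)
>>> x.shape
(29, 37)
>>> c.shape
(5, 29)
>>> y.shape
(37, 29)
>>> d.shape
(29, 37)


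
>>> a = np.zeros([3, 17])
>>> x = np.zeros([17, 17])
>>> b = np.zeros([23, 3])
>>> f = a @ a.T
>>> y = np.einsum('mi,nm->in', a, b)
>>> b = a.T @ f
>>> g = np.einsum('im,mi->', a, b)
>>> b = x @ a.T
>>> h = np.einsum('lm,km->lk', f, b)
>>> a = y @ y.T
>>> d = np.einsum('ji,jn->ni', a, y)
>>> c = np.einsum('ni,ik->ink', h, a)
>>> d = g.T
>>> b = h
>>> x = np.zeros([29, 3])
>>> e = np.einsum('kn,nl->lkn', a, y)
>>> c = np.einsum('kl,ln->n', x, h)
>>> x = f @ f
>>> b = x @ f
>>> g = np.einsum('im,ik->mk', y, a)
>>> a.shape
(17, 17)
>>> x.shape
(3, 3)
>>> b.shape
(3, 3)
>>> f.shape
(3, 3)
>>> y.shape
(17, 23)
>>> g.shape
(23, 17)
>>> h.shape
(3, 17)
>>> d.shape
()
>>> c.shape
(17,)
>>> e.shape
(23, 17, 17)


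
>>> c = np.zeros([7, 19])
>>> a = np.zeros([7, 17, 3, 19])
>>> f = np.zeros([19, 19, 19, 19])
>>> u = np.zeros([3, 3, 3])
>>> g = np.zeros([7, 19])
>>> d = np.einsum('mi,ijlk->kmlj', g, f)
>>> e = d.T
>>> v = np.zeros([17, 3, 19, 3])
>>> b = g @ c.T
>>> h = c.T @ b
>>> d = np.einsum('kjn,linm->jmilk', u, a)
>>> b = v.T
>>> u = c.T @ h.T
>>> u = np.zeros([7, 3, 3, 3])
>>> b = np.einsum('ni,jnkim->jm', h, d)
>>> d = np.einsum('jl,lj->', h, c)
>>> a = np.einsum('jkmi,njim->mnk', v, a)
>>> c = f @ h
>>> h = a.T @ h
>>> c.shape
(19, 19, 19, 7)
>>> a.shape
(19, 7, 3)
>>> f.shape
(19, 19, 19, 19)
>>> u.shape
(7, 3, 3, 3)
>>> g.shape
(7, 19)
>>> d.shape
()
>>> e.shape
(19, 19, 7, 19)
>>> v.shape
(17, 3, 19, 3)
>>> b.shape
(3, 3)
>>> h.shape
(3, 7, 7)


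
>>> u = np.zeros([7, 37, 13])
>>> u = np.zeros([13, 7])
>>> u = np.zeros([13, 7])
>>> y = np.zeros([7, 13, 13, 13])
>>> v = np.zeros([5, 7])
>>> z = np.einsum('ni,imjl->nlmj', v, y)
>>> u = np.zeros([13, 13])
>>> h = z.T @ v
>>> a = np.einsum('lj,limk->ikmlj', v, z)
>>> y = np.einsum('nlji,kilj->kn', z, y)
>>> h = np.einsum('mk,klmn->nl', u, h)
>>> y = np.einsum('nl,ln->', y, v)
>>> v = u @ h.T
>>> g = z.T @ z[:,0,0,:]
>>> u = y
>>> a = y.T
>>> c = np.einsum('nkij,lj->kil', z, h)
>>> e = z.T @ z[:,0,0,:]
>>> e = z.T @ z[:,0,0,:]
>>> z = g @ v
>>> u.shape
()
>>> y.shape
()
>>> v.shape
(13, 7)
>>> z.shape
(13, 13, 13, 7)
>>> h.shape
(7, 13)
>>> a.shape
()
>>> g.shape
(13, 13, 13, 13)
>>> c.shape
(13, 13, 7)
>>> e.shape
(13, 13, 13, 13)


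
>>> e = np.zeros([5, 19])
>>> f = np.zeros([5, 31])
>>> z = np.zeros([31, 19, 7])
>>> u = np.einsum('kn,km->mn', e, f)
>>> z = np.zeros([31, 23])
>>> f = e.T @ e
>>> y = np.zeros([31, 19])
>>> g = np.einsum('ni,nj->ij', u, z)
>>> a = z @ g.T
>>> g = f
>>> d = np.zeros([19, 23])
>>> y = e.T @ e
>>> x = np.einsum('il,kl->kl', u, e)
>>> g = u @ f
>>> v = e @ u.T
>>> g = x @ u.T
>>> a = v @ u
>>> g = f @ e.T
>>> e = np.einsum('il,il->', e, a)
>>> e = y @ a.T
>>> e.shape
(19, 5)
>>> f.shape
(19, 19)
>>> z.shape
(31, 23)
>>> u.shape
(31, 19)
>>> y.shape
(19, 19)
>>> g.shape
(19, 5)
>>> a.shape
(5, 19)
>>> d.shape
(19, 23)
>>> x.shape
(5, 19)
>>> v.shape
(5, 31)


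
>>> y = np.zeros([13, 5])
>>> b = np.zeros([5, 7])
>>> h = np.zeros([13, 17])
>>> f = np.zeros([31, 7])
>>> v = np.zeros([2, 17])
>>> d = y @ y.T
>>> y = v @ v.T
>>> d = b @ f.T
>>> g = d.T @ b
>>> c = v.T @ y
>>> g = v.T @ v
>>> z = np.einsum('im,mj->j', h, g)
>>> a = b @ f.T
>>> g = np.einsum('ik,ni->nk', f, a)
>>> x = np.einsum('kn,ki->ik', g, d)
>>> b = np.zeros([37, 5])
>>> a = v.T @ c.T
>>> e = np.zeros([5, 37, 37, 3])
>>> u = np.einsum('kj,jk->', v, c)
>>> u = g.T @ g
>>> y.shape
(2, 2)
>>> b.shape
(37, 5)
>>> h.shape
(13, 17)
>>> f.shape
(31, 7)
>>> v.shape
(2, 17)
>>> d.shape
(5, 31)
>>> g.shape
(5, 7)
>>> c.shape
(17, 2)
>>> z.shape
(17,)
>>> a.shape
(17, 17)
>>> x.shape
(31, 5)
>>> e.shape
(5, 37, 37, 3)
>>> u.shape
(7, 7)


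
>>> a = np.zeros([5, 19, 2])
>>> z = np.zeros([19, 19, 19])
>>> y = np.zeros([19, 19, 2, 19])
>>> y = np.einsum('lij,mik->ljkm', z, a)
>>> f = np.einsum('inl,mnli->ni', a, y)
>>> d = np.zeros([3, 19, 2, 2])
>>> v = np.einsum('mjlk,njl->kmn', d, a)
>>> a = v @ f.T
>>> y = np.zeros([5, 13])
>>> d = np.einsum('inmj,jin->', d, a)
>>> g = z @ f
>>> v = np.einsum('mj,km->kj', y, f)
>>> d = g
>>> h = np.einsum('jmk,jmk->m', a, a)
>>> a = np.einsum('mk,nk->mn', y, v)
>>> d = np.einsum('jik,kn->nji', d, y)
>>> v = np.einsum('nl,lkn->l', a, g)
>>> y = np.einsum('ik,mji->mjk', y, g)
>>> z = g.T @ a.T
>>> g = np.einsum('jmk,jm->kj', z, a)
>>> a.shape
(5, 19)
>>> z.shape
(5, 19, 5)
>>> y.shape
(19, 19, 13)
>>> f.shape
(19, 5)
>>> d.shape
(13, 19, 19)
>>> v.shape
(19,)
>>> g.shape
(5, 5)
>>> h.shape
(3,)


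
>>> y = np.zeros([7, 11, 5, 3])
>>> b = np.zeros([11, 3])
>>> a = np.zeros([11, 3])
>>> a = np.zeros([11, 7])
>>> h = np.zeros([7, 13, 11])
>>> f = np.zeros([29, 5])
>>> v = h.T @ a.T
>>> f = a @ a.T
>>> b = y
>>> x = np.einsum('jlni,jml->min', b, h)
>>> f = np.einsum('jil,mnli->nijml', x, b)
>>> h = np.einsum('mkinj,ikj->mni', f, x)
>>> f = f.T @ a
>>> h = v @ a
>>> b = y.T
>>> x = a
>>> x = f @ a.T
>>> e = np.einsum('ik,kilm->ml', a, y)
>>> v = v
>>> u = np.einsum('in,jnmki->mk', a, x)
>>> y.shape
(7, 11, 5, 3)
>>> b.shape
(3, 5, 11, 7)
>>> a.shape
(11, 7)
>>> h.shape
(11, 13, 7)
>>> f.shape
(5, 7, 13, 3, 7)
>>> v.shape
(11, 13, 11)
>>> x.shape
(5, 7, 13, 3, 11)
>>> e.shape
(3, 5)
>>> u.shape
(13, 3)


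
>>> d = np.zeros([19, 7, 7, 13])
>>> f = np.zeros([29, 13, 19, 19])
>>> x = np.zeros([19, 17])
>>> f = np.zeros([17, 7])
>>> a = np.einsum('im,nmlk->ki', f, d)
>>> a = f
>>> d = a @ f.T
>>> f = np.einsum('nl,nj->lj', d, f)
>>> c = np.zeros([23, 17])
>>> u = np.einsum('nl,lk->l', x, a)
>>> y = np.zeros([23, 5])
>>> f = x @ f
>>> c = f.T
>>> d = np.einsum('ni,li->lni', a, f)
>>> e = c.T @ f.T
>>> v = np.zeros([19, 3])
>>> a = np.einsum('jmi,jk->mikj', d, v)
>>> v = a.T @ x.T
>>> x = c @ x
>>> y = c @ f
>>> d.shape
(19, 17, 7)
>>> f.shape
(19, 7)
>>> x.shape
(7, 17)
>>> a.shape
(17, 7, 3, 19)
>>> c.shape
(7, 19)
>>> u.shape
(17,)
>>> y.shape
(7, 7)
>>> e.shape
(19, 19)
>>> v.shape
(19, 3, 7, 19)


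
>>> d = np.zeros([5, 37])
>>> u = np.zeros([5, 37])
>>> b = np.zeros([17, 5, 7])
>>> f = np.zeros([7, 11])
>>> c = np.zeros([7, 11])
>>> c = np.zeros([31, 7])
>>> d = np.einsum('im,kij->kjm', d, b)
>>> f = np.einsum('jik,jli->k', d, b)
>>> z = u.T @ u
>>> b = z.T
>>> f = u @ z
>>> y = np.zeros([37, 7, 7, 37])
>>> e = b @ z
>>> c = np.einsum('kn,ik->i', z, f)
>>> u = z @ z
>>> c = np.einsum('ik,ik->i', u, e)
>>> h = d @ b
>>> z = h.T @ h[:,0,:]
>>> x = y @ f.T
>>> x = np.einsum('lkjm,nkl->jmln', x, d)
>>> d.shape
(17, 7, 37)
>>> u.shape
(37, 37)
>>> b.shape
(37, 37)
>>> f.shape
(5, 37)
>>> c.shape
(37,)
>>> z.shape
(37, 7, 37)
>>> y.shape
(37, 7, 7, 37)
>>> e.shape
(37, 37)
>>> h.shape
(17, 7, 37)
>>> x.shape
(7, 5, 37, 17)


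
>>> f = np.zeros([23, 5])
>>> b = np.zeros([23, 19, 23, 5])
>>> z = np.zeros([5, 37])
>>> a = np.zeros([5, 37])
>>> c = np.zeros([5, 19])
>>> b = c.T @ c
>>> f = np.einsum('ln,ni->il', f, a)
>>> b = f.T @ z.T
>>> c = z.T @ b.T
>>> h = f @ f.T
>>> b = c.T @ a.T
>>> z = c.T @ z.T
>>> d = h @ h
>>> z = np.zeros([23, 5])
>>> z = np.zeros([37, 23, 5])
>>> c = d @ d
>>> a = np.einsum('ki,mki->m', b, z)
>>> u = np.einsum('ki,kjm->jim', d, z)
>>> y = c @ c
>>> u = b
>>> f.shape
(37, 23)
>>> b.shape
(23, 5)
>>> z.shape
(37, 23, 5)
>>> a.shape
(37,)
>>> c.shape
(37, 37)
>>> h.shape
(37, 37)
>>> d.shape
(37, 37)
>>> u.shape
(23, 5)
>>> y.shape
(37, 37)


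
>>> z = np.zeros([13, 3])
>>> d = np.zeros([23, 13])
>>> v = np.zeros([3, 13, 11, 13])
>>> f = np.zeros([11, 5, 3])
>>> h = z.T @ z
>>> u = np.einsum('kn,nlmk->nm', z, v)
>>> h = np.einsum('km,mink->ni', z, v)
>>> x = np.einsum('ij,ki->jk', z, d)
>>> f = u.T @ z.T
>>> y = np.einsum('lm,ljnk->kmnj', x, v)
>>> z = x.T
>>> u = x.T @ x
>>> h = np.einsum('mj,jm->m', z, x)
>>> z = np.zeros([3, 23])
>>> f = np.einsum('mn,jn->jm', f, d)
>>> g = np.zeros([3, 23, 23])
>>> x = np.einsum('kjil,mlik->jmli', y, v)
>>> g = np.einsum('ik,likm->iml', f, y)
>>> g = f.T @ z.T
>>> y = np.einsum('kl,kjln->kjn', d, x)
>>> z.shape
(3, 23)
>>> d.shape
(23, 13)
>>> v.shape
(3, 13, 11, 13)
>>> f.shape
(23, 11)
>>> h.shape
(23,)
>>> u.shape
(23, 23)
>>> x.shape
(23, 3, 13, 11)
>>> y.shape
(23, 3, 11)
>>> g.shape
(11, 3)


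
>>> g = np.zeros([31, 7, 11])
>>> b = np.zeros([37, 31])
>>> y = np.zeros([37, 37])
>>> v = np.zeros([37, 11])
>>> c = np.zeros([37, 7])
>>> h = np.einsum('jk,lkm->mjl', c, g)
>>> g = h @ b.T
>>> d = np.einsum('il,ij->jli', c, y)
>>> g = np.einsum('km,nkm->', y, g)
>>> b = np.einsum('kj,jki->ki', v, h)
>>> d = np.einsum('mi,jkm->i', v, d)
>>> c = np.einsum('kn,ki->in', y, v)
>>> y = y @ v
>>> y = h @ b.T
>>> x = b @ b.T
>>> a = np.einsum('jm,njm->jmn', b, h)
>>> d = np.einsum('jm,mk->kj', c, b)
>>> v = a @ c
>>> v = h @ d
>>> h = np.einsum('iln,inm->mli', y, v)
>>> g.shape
()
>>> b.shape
(37, 31)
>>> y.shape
(11, 37, 37)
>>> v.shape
(11, 37, 11)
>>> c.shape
(11, 37)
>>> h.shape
(11, 37, 11)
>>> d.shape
(31, 11)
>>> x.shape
(37, 37)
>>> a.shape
(37, 31, 11)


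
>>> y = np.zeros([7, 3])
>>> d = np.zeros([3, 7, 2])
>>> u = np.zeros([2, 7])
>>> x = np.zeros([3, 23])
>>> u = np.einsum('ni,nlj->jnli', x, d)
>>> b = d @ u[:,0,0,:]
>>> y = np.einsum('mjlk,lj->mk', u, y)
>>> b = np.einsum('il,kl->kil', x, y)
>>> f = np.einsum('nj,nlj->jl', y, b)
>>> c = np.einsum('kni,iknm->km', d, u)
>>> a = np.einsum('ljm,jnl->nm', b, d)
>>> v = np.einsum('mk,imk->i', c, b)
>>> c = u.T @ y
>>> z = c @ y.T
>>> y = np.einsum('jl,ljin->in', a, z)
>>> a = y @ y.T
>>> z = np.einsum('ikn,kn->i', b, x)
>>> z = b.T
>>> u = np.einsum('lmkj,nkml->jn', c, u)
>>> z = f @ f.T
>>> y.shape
(3, 2)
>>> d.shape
(3, 7, 2)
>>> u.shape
(23, 2)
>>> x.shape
(3, 23)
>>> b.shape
(2, 3, 23)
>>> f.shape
(23, 3)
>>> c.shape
(23, 7, 3, 23)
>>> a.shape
(3, 3)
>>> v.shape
(2,)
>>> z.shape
(23, 23)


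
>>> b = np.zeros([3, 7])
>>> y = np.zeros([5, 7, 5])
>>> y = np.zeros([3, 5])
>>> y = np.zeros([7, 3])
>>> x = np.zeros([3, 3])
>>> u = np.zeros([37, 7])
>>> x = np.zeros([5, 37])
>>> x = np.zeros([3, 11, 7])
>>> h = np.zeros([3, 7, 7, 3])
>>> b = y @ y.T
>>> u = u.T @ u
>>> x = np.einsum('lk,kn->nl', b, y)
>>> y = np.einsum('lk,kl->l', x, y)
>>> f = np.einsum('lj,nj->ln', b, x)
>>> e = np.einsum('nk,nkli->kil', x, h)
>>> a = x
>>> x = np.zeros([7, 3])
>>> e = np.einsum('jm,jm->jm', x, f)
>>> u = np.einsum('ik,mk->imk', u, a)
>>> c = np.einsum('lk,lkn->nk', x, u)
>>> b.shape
(7, 7)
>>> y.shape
(3,)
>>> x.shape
(7, 3)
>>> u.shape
(7, 3, 7)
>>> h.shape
(3, 7, 7, 3)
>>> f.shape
(7, 3)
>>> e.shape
(7, 3)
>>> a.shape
(3, 7)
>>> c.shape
(7, 3)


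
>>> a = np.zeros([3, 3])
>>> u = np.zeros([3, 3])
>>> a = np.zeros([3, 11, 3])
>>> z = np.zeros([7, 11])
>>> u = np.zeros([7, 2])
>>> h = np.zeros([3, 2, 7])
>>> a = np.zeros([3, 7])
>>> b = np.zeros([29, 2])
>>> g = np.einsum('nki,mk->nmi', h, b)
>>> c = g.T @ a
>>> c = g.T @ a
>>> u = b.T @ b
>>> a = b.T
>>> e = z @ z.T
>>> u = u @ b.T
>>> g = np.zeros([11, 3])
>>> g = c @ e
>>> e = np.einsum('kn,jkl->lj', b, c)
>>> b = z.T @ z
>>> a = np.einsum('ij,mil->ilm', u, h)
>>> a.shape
(2, 7, 3)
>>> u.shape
(2, 29)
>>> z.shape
(7, 11)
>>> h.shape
(3, 2, 7)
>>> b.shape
(11, 11)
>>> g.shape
(7, 29, 7)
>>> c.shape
(7, 29, 7)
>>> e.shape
(7, 7)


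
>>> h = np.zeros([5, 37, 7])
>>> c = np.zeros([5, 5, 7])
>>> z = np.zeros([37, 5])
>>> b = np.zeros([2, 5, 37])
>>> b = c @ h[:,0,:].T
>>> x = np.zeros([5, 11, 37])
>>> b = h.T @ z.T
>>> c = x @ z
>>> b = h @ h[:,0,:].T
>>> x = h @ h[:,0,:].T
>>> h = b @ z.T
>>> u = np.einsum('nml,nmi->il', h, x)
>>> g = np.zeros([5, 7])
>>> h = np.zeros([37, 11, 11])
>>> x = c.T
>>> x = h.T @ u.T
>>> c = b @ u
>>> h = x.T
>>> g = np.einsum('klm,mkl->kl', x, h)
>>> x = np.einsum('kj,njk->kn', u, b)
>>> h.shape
(5, 11, 11)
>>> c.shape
(5, 37, 37)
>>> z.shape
(37, 5)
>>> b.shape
(5, 37, 5)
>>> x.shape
(5, 5)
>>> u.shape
(5, 37)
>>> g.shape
(11, 11)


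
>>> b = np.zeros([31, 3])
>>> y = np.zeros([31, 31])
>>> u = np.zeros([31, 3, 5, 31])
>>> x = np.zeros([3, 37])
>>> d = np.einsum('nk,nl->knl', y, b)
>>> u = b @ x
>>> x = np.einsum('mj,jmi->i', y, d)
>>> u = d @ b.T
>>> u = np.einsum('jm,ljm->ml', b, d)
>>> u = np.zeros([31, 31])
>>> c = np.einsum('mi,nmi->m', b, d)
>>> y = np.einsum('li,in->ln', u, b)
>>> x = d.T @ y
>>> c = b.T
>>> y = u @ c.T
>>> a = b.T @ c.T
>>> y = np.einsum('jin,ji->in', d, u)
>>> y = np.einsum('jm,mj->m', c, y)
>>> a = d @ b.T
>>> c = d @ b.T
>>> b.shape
(31, 3)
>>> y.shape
(31,)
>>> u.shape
(31, 31)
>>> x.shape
(3, 31, 3)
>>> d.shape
(31, 31, 3)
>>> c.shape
(31, 31, 31)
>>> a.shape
(31, 31, 31)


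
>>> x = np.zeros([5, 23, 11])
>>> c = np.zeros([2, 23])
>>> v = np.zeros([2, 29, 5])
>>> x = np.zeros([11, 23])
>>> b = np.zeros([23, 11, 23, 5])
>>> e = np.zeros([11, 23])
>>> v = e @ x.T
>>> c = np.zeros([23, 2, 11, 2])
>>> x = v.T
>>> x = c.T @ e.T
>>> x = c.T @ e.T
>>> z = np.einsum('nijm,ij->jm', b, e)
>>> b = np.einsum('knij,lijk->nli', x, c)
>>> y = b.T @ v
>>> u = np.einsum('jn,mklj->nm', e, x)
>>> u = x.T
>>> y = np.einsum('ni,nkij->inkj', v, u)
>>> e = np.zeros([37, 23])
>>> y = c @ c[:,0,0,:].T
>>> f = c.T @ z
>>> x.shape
(2, 11, 2, 11)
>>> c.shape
(23, 2, 11, 2)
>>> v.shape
(11, 11)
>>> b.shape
(11, 23, 2)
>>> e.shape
(37, 23)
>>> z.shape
(23, 5)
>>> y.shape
(23, 2, 11, 23)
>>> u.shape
(11, 2, 11, 2)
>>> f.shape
(2, 11, 2, 5)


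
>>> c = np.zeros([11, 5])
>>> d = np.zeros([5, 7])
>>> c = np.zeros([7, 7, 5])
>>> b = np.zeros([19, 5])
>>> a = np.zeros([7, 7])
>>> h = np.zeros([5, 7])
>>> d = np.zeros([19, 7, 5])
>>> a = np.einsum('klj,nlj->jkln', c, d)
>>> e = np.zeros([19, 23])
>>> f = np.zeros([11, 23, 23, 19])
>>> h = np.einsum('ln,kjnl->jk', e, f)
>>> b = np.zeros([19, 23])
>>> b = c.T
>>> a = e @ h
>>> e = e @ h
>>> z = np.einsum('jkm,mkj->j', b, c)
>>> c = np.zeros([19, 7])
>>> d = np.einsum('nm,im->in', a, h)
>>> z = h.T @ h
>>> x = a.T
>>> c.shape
(19, 7)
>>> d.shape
(23, 19)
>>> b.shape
(5, 7, 7)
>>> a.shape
(19, 11)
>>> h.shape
(23, 11)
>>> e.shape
(19, 11)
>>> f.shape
(11, 23, 23, 19)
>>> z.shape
(11, 11)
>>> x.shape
(11, 19)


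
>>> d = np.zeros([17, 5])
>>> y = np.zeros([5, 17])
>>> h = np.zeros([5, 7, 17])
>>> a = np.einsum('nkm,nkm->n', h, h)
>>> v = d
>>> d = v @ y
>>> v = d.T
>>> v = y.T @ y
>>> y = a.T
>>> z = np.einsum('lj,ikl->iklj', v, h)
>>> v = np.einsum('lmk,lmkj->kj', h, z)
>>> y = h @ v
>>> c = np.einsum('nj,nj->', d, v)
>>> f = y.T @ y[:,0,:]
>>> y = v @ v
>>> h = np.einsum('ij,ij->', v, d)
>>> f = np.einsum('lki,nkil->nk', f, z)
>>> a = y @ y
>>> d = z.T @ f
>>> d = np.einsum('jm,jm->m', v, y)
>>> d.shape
(17,)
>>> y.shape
(17, 17)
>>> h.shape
()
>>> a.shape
(17, 17)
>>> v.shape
(17, 17)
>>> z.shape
(5, 7, 17, 17)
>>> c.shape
()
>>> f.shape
(5, 7)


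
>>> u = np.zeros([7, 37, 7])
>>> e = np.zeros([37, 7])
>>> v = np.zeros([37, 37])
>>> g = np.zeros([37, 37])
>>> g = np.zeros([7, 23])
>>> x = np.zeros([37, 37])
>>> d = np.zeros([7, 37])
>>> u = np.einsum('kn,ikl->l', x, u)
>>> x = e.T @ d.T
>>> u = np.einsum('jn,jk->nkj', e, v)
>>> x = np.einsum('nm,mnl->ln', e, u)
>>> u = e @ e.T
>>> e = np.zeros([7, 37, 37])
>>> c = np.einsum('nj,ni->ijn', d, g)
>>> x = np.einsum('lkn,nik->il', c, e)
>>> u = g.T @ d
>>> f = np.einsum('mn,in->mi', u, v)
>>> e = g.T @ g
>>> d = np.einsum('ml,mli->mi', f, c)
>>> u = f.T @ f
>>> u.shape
(37, 37)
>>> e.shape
(23, 23)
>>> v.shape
(37, 37)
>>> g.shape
(7, 23)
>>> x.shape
(37, 23)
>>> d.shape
(23, 7)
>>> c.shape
(23, 37, 7)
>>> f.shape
(23, 37)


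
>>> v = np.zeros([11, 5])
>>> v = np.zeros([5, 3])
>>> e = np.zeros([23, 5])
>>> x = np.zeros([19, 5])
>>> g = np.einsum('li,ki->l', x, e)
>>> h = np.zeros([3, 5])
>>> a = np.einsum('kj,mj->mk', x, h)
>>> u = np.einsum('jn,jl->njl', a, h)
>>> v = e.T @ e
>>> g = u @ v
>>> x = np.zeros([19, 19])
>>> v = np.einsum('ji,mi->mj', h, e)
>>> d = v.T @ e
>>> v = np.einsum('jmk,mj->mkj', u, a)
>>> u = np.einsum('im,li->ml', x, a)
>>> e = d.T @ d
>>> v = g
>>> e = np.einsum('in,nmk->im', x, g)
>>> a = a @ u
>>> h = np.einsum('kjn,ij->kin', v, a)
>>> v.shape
(19, 3, 5)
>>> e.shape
(19, 3)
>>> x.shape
(19, 19)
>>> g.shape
(19, 3, 5)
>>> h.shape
(19, 3, 5)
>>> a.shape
(3, 3)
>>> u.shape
(19, 3)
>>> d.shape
(3, 5)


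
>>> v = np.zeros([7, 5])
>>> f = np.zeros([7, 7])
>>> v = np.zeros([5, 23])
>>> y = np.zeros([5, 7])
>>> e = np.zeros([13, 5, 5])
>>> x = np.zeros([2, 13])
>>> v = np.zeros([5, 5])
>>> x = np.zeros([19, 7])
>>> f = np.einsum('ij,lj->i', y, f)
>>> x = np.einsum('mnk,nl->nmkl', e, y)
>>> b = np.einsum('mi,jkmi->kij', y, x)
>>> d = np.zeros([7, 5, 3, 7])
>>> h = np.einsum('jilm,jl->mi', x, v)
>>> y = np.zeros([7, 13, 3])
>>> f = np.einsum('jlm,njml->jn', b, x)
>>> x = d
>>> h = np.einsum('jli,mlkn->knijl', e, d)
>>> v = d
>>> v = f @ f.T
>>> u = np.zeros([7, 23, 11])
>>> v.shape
(13, 13)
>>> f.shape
(13, 5)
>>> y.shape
(7, 13, 3)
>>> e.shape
(13, 5, 5)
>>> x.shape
(7, 5, 3, 7)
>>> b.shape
(13, 7, 5)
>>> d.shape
(7, 5, 3, 7)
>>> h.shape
(3, 7, 5, 13, 5)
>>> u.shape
(7, 23, 11)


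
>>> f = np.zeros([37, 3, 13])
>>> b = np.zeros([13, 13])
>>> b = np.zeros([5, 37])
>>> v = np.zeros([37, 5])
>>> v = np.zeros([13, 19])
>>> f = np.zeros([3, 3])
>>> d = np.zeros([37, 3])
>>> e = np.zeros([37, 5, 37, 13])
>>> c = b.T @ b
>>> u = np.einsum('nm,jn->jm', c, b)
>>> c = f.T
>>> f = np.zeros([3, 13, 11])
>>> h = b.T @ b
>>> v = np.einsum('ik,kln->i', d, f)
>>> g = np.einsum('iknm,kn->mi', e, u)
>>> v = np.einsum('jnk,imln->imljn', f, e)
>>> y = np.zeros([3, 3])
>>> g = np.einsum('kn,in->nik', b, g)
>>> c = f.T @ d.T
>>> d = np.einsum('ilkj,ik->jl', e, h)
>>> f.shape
(3, 13, 11)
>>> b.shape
(5, 37)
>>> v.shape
(37, 5, 37, 3, 13)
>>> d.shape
(13, 5)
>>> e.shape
(37, 5, 37, 13)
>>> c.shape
(11, 13, 37)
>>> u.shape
(5, 37)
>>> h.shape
(37, 37)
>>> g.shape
(37, 13, 5)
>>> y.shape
(3, 3)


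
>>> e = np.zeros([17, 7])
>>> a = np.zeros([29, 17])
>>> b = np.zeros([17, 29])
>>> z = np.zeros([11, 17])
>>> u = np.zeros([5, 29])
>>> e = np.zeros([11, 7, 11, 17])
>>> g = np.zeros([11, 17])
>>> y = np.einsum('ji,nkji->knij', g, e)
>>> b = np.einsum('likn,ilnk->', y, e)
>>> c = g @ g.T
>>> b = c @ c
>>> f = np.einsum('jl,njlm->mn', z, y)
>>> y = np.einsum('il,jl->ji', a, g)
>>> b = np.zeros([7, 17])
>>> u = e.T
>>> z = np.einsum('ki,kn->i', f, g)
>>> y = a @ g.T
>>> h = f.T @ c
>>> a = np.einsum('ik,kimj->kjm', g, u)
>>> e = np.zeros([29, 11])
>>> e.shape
(29, 11)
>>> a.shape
(17, 11, 7)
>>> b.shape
(7, 17)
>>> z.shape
(7,)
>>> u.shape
(17, 11, 7, 11)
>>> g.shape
(11, 17)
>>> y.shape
(29, 11)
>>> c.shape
(11, 11)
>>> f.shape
(11, 7)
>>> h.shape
(7, 11)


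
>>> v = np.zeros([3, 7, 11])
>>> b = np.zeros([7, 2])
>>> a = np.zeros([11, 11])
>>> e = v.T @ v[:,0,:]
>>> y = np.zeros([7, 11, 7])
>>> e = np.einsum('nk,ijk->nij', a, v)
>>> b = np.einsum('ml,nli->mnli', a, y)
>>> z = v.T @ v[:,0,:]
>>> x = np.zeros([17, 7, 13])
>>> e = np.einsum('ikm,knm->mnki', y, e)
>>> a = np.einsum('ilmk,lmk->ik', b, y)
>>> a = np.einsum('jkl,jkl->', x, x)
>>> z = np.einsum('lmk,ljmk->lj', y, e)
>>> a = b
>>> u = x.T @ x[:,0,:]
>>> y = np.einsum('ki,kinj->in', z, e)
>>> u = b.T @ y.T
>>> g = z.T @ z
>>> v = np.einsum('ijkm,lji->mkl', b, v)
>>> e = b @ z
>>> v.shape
(7, 11, 3)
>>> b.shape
(11, 7, 11, 7)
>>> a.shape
(11, 7, 11, 7)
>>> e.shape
(11, 7, 11, 3)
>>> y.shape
(3, 11)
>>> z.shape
(7, 3)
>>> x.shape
(17, 7, 13)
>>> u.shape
(7, 11, 7, 3)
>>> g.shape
(3, 3)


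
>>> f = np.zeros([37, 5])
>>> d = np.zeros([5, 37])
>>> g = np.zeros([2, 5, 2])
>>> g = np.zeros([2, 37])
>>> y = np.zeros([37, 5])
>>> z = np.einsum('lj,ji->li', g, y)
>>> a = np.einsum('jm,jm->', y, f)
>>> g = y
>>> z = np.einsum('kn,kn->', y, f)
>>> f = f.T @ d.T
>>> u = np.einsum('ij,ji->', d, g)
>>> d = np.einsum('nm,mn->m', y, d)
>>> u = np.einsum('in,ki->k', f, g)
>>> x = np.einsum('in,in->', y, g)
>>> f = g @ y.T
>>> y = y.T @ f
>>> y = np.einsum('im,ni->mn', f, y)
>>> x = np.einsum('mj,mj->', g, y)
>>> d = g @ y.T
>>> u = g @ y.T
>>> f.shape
(37, 37)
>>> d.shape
(37, 37)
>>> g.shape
(37, 5)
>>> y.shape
(37, 5)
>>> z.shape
()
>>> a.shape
()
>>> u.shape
(37, 37)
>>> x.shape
()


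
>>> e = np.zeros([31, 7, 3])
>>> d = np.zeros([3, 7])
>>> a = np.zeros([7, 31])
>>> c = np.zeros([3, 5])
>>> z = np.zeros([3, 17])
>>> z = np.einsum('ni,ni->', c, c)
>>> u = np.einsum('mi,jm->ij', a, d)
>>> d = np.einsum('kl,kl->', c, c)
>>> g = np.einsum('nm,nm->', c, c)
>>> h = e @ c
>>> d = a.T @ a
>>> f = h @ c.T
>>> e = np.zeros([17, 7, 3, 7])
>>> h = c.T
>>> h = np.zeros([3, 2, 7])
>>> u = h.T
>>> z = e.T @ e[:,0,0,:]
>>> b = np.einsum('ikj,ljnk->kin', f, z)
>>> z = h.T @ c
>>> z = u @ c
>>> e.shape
(17, 7, 3, 7)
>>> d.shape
(31, 31)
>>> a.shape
(7, 31)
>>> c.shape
(3, 5)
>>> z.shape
(7, 2, 5)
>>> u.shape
(7, 2, 3)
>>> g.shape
()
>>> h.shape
(3, 2, 7)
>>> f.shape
(31, 7, 3)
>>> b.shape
(7, 31, 7)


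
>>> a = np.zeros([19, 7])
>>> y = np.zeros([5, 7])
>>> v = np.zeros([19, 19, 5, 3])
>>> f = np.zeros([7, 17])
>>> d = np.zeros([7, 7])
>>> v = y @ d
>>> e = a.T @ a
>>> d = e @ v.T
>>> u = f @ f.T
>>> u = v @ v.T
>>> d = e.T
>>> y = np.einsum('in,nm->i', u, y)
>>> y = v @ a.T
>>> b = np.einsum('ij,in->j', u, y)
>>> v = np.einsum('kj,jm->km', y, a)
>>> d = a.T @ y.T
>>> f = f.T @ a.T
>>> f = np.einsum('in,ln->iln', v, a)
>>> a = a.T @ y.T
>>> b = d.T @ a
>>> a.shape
(7, 5)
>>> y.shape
(5, 19)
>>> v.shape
(5, 7)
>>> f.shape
(5, 19, 7)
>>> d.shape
(7, 5)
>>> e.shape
(7, 7)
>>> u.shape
(5, 5)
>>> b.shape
(5, 5)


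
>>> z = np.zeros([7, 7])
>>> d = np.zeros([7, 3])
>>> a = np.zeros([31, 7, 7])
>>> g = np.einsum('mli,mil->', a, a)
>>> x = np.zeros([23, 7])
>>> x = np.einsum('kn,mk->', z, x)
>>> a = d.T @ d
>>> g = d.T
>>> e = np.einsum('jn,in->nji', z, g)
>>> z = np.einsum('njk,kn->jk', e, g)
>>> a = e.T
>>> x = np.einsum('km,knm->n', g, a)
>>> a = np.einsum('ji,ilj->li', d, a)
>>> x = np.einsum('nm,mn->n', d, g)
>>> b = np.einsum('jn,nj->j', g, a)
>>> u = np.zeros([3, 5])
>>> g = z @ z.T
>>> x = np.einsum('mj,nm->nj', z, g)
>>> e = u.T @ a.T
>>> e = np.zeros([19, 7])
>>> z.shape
(7, 3)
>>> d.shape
(7, 3)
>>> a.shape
(7, 3)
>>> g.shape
(7, 7)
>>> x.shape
(7, 3)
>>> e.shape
(19, 7)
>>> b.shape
(3,)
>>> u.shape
(3, 5)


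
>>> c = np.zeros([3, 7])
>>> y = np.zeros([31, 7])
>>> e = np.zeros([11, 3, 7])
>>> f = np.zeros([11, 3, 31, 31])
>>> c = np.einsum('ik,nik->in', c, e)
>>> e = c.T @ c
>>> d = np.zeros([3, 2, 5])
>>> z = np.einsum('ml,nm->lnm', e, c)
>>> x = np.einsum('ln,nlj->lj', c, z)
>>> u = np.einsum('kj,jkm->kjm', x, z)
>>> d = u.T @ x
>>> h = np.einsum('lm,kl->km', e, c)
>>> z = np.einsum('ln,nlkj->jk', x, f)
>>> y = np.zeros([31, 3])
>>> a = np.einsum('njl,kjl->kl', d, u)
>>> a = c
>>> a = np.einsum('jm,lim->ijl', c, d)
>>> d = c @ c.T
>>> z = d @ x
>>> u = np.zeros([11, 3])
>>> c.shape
(3, 11)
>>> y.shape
(31, 3)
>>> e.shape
(11, 11)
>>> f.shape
(11, 3, 31, 31)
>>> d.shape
(3, 3)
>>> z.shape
(3, 11)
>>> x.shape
(3, 11)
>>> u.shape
(11, 3)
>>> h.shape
(3, 11)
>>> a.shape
(11, 3, 11)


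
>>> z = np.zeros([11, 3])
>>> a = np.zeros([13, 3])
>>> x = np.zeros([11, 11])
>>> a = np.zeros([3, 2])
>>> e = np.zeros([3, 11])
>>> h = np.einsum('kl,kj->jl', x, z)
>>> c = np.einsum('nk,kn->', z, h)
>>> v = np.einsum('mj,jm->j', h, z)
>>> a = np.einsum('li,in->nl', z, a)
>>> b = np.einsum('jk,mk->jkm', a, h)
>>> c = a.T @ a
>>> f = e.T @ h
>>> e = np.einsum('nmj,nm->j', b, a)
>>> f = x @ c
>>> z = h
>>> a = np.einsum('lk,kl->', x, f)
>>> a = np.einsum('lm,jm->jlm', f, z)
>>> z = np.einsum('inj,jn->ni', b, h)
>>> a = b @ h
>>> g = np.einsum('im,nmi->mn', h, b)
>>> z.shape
(11, 2)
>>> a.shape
(2, 11, 11)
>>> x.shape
(11, 11)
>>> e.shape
(3,)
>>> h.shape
(3, 11)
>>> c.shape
(11, 11)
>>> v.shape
(11,)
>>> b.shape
(2, 11, 3)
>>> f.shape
(11, 11)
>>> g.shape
(11, 2)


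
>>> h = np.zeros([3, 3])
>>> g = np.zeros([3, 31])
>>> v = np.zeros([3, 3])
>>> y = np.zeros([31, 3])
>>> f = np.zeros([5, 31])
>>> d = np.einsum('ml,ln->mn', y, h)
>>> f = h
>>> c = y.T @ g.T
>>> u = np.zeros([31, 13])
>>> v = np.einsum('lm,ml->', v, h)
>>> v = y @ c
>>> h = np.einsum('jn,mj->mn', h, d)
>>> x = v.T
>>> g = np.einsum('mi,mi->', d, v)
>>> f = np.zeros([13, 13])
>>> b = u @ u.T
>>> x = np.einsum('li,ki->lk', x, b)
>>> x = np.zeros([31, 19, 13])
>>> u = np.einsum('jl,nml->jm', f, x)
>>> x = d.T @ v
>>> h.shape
(31, 3)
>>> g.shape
()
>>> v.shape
(31, 3)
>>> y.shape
(31, 3)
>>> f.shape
(13, 13)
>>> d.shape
(31, 3)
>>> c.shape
(3, 3)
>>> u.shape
(13, 19)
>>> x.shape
(3, 3)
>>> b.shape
(31, 31)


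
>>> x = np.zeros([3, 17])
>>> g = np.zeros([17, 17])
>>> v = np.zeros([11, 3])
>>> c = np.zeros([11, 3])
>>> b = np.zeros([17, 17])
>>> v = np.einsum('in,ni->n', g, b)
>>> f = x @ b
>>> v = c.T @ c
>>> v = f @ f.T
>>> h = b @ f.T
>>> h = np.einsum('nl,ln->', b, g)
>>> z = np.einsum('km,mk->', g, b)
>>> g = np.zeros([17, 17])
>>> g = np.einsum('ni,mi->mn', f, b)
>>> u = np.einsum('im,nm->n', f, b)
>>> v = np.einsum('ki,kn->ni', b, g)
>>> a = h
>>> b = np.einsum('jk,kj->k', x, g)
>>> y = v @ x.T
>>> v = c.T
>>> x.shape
(3, 17)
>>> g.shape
(17, 3)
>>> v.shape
(3, 11)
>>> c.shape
(11, 3)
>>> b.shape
(17,)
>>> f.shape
(3, 17)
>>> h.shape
()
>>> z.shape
()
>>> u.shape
(17,)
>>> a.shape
()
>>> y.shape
(3, 3)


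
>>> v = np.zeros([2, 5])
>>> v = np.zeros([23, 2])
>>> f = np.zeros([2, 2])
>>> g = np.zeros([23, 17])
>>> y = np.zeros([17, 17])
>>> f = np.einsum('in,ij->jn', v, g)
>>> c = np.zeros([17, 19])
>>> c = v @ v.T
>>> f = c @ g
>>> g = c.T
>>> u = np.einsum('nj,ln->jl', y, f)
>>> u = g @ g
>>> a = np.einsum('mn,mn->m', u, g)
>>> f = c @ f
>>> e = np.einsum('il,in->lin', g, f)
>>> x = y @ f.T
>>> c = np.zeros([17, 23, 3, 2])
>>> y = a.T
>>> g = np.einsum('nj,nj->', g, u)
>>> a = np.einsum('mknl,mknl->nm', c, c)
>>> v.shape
(23, 2)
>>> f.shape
(23, 17)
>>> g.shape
()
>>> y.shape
(23,)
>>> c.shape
(17, 23, 3, 2)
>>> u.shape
(23, 23)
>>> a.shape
(3, 17)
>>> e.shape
(23, 23, 17)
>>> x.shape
(17, 23)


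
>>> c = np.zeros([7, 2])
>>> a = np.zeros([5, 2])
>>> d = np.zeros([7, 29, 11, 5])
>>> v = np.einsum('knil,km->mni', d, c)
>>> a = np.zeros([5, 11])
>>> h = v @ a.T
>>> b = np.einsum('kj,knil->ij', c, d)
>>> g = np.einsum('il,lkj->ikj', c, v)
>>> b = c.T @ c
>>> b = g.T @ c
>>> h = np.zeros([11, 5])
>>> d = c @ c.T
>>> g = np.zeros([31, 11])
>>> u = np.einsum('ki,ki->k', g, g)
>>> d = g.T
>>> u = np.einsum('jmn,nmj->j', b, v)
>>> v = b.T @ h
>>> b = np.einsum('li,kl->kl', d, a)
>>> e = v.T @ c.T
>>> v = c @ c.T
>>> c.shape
(7, 2)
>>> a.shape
(5, 11)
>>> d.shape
(11, 31)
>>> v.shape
(7, 7)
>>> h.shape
(11, 5)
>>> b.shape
(5, 11)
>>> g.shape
(31, 11)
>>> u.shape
(11,)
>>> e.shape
(5, 29, 7)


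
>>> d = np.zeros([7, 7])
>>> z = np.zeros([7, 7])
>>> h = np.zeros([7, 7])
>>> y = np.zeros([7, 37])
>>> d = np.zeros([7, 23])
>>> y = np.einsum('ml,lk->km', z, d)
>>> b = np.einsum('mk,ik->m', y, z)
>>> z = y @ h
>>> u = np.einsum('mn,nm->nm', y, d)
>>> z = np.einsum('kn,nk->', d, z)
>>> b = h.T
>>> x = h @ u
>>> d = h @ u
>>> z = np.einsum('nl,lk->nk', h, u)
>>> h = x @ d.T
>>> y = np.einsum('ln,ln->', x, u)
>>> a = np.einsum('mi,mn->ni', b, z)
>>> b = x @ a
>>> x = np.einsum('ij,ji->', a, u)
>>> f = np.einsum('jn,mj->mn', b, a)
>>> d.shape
(7, 23)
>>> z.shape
(7, 23)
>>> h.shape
(7, 7)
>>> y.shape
()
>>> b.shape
(7, 7)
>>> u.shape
(7, 23)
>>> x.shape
()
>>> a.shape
(23, 7)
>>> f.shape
(23, 7)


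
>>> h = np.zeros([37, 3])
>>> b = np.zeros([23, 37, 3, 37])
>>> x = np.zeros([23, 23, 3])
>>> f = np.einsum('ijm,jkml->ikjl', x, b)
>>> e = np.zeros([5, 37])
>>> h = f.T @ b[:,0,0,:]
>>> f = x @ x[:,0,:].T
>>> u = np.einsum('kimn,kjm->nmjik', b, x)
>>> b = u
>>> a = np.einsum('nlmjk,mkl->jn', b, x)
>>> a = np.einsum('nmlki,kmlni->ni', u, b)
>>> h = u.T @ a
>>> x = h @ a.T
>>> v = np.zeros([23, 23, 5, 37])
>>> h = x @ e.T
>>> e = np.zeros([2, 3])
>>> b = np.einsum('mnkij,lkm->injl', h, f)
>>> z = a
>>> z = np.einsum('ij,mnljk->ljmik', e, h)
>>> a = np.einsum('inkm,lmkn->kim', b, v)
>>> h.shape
(23, 37, 23, 3, 5)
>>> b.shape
(3, 37, 5, 23)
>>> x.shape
(23, 37, 23, 3, 37)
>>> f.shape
(23, 23, 23)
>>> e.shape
(2, 3)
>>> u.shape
(37, 3, 23, 37, 23)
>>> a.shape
(5, 3, 23)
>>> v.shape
(23, 23, 5, 37)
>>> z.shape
(23, 3, 23, 2, 5)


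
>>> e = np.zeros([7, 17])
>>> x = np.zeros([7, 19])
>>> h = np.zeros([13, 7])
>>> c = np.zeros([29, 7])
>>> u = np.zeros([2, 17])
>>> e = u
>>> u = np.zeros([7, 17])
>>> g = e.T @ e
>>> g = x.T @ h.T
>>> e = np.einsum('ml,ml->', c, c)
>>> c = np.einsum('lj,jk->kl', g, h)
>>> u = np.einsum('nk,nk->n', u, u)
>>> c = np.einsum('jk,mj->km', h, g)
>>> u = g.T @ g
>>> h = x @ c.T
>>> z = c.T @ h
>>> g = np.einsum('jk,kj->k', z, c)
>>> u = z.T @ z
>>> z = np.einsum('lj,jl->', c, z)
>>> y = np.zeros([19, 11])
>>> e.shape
()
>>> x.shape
(7, 19)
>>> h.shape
(7, 7)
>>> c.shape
(7, 19)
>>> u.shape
(7, 7)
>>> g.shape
(7,)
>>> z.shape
()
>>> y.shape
(19, 11)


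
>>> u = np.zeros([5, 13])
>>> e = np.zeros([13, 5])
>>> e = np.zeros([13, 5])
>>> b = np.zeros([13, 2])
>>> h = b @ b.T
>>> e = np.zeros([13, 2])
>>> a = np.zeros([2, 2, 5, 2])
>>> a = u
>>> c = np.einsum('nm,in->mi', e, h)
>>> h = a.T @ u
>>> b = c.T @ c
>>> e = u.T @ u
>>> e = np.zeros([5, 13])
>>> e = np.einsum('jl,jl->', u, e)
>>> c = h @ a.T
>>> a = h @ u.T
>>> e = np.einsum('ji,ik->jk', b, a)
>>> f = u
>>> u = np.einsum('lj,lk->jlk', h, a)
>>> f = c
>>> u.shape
(13, 13, 5)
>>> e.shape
(13, 5)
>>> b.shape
(13, 13)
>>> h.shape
(13, 13)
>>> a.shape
(13, 5)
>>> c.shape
(13, 5)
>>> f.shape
(13, 5)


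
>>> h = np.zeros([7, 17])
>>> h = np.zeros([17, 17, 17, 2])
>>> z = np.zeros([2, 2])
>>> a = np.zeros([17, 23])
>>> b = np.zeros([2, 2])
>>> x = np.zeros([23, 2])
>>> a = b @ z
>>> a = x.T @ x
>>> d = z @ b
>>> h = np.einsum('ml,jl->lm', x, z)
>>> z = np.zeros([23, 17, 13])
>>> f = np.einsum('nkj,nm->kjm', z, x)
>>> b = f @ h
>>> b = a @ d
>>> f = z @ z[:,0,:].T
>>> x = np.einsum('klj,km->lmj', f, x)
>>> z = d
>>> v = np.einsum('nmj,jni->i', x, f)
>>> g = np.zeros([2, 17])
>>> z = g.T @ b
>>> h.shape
(2, 23)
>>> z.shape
(17, 2)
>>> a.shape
(2, 2)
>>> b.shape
(2, 2)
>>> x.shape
(17, 2, 23)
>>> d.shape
(2, 2)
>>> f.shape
(23, 17, 23)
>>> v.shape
(23,)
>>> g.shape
(2, 17)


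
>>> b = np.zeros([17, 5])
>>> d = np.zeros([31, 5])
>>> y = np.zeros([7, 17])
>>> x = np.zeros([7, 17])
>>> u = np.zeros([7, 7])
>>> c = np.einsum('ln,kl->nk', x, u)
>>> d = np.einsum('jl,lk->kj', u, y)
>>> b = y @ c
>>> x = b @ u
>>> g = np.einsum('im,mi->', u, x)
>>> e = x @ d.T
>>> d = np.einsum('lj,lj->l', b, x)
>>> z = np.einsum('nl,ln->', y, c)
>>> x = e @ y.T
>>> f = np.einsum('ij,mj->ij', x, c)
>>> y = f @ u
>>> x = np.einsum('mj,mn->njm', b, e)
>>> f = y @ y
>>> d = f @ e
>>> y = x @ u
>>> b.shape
(7, 7)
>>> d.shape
(7, 17)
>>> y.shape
(17, 7, 7)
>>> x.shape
(17, 7, 7)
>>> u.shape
(7, 7)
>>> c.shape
(17, 7)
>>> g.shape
()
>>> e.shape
(7, 17)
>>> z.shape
()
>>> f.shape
(7, 7)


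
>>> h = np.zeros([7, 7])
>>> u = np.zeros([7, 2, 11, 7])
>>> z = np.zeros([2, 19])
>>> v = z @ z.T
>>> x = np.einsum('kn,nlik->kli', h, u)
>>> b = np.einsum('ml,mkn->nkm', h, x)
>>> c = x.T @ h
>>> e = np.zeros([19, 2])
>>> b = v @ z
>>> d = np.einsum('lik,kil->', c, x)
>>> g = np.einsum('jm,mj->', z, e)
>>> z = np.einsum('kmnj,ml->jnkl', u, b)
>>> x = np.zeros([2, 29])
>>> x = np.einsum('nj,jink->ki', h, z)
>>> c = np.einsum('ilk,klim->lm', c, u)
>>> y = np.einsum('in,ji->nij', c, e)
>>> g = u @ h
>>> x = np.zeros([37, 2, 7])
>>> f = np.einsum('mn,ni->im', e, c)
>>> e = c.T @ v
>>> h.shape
(7, 7)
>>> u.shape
(7, 2, 11, 7)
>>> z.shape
(7, 11, 7, 19)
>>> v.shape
(2, 2)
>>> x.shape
(37, 2, 7)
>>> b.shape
(2, 19)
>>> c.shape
(2, 7)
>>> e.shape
(7, 2)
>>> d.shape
()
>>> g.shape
(7, 2, 11, 7)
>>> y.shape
(7, 2, 19)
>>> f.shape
(7, 19)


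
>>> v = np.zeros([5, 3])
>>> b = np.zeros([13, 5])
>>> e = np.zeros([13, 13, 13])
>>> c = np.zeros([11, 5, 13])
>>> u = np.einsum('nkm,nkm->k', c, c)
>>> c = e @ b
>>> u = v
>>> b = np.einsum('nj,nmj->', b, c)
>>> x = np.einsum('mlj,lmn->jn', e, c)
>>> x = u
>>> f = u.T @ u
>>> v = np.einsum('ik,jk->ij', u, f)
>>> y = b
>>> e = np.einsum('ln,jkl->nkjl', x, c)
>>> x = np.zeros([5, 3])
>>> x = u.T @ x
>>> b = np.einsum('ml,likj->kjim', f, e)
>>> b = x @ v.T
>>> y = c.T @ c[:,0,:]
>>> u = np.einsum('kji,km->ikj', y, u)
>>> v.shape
(5, 3)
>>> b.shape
(3, 5)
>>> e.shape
(3, 13, 13, 5)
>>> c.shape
(13, 13, 5)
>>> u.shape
(5, 5, 13)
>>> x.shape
(3, 3)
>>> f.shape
(3, 3)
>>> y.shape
(5, 13, 5)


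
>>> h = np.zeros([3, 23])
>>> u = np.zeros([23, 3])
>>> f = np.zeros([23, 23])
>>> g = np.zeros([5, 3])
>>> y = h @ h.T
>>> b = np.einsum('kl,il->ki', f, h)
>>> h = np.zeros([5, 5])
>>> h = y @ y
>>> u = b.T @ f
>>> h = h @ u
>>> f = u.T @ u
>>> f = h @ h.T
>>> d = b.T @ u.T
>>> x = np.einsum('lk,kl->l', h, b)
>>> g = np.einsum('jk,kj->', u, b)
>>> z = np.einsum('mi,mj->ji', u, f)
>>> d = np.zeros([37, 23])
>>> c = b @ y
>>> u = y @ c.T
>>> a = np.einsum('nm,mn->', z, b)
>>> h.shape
(3, 23)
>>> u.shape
(3, 23)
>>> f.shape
(3, 3)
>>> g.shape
()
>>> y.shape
(3, 3)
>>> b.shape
(23, 3)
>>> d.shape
(37, 23)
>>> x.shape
(3,)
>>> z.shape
(3, 23)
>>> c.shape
(23, 3)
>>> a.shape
()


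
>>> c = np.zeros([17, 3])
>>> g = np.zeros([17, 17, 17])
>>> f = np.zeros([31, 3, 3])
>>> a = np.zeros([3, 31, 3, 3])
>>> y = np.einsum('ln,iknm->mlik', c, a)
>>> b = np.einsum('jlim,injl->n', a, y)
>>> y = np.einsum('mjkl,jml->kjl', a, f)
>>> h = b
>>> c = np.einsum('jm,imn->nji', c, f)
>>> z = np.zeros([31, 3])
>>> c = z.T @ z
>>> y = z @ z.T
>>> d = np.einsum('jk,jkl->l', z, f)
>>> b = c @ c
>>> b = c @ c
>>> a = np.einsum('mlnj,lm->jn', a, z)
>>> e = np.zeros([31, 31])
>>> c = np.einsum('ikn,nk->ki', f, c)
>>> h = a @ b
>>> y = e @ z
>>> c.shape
(3, 31)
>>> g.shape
(17, 17, 17)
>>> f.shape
(31, 3, 3)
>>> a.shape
(3, 3)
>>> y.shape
(31, 3)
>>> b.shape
(3, 3)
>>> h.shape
(3, 3)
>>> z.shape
(31, 3)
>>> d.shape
(3,)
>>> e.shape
(31, 31)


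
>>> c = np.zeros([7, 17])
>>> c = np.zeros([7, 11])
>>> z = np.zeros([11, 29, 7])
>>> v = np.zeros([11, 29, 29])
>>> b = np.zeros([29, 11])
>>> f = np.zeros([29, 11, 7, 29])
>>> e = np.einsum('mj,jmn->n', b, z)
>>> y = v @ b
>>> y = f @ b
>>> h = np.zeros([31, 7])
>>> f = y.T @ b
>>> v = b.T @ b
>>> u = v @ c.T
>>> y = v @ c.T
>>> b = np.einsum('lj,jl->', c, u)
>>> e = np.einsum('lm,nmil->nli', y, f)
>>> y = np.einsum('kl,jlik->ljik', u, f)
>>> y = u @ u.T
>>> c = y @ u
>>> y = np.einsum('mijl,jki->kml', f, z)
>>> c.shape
(11, 7)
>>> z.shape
(11, 29, 7)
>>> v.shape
(11, 11)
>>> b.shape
()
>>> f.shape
(11, 7, 11, 11)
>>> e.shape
(11, 11, 11)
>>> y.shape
(29, 11, 11)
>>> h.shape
(31, 7)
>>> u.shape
(11, 7)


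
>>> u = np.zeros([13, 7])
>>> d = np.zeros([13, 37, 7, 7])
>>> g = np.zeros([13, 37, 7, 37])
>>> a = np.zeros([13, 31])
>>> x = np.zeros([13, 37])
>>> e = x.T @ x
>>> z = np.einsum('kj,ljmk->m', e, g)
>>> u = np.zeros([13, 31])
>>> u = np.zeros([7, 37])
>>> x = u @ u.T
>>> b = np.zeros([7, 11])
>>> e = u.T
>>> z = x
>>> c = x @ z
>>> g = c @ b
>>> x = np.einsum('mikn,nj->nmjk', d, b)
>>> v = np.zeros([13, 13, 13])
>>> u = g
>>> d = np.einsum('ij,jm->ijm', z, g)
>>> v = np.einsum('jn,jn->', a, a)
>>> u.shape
(7, 11)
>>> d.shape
(7, 7, 11)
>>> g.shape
(7, 11)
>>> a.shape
(13, 31)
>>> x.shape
(7, 13, 11, 7)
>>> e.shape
(37, 7)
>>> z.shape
(7, 7)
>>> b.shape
(7, 11)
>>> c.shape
(7, 7)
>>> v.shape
()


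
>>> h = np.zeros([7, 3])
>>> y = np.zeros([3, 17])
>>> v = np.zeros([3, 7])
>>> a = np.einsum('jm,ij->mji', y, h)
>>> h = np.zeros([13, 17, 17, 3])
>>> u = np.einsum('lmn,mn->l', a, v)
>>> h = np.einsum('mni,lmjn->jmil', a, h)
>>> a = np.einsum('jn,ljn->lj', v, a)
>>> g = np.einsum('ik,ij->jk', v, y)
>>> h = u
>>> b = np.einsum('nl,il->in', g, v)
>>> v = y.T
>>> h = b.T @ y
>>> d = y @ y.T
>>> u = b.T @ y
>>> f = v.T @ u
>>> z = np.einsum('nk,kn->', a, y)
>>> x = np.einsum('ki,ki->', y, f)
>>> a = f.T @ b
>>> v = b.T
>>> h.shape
(17, 17)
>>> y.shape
(3, 17)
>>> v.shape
(17, 3)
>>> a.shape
(17, 17)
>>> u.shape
(17, 17)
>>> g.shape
(17, 7)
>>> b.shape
(3, 17)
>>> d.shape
(3, 3)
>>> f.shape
(3, 17)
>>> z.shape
()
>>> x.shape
()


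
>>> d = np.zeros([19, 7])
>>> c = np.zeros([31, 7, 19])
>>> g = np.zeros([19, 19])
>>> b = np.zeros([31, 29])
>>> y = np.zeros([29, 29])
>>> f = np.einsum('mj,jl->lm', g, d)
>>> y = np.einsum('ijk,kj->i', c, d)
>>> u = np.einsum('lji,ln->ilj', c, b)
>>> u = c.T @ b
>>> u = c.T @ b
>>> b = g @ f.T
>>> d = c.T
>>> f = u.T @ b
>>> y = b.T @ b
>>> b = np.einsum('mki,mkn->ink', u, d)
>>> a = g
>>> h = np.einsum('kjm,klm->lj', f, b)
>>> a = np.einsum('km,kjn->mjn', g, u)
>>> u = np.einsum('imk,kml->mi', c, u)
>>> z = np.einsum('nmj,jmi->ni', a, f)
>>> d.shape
(19, 7, 31)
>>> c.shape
(31, 7, 19)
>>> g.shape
(19, 19)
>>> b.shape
(29, 31, 7)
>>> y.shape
(7, 7)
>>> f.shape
(29, 7, 7)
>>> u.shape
(7, 31)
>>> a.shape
(19, 7, 29)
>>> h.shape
(31, 7)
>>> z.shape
(19, 7)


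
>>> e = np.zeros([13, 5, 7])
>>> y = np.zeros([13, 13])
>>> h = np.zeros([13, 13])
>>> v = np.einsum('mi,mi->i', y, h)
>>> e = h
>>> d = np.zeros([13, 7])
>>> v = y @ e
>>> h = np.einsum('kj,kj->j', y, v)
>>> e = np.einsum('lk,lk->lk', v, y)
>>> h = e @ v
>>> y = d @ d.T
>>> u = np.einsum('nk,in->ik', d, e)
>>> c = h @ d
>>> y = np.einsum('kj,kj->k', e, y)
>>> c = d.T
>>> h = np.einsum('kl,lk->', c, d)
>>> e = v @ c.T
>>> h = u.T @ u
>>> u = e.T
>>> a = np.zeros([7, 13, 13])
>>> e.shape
(13, 7)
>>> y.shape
(13,)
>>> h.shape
(7, 7)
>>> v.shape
(13, 13)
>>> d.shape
(13, 7)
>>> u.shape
(7, 13)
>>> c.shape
(7, 13)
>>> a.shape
(7, 13, 13)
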